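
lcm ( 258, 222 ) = 9546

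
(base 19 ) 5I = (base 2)1110001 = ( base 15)78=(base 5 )423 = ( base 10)113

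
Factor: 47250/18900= 5/2 = 2^( - 1)*5^1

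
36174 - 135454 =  -99280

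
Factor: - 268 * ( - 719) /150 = 2^1*3^(- 1)* 5^( - 2 )*67^1*719^1 = 96346/75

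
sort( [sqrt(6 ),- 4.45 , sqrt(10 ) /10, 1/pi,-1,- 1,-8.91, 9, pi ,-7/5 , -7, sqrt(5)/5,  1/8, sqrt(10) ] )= [-8.91,-7, - 4.45 , - 7/5,  -  1, - 1, 1/8,sqrt(10 )/10,1/pi, sqrt( 5)/5,sqrt(6), pi,  sqrt(10),9]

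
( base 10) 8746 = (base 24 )f4a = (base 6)104254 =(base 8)21052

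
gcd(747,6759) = 9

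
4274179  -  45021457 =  - 40747278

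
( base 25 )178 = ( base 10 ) 808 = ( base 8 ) 1450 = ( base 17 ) 2D9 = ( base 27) 12P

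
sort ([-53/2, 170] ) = [ - 53/2,170]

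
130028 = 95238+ 34790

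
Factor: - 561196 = -2^2*307^1*457^1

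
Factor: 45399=3^1*37^1*409^1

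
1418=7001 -5583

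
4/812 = 1/203 = 0.00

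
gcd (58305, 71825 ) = 845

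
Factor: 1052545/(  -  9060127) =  - 5^1 * 13^1*541^( -1) * 16193^1 * 16747^( - 1)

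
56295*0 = 0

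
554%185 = 184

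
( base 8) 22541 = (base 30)AIT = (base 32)9B1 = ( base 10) 9569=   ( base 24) geh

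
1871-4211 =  - 2340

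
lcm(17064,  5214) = 187704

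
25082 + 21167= 46249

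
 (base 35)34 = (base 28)3p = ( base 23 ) 4h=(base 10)109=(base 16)6d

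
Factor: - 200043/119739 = -3^2 * 31^1 * 167^(-1 ) = - 279/167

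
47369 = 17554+29815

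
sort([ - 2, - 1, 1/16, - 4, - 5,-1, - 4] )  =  [ - 5,-4, - 4, - 2, - 1,-1,1/16 ] 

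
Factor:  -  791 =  - 7^1*113^1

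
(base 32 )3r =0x7B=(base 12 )A3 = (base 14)8b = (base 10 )123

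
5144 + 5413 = 10557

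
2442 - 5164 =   -  2722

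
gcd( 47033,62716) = 1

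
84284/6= 14047 + 1/3 = 14047.33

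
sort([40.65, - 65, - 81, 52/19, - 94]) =[-94, - 81,-65,52/19, 40.65 ]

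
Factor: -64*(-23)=1472 = 2^6*23^1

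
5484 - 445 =5039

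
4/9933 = 4/9933 = 0.00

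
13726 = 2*6863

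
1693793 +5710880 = 7404673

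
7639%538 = 107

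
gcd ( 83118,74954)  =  2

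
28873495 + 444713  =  29318208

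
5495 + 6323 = 11818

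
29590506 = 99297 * 298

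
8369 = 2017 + 6352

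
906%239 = 189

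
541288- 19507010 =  - 18965722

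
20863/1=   20863= 20863.00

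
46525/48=46525/48 = 969.27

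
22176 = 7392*3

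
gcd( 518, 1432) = 2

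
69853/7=9979= 9979.00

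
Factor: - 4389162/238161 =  -1463054/79387 = - 2^1 * 7^(-1)*11^(-1 )*17^1*37^1*1031^(-1)*1163^1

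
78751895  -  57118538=21633357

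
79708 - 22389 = 57319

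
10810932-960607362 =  - 949796430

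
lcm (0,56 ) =0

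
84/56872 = 21/14218= 0.00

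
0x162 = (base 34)ae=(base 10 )354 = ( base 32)b2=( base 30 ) BO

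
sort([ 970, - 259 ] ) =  [-259, 970 ] 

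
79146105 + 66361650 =145507755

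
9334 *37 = 345358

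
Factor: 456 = 2^3*3^1*19^1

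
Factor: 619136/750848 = 691/838 = 2^( - 1)*419^(-1)*691^1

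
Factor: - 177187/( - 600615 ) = 3^(-4)*5^( - 1)  *  167^1*1061^1*1483^(  -  1 )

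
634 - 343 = 291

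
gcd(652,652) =652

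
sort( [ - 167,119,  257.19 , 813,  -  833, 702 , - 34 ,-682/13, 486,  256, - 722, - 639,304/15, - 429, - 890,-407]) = [-890, - 833 ,-722, - 639,-429, - 407, - 167 , -682/13, - 34 , 304/15,119, 256, 257.19, 486, 702, 813] 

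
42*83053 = 3488226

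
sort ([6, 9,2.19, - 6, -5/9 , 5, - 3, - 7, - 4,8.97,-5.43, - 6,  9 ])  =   [ - 7,-6, - 6, - 5.43, -4,  -  3,-5/9,2.19,5, 6,  8.97,9, 9]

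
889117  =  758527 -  - 130590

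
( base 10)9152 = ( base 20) 12hc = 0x23C0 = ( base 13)4220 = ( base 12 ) 5368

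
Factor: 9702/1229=2^1*3^2 *7^2*11^1 * 1229^( - 1 )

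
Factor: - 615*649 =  -3^1 * 5^1*11^1*41^1*59^1 =-  399135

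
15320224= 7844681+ 7475543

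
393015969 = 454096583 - 61080614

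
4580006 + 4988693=9568699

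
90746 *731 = 66335326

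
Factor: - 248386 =-2^1*124193^1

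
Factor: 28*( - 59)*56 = -92512  =  - 2^5*7^2*59^1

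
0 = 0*783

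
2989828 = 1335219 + 1654609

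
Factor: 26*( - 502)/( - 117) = 2^2*3^ ( - 2)* 251^1= 1004/9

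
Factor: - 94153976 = -2^3*7^1*1681321^1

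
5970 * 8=47760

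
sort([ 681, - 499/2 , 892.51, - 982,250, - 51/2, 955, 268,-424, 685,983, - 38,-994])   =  [ - 994, - 982,  -  424, - 499/2 ,-38, - 51/2,250,268, 681, 685, 892.51,  955, 983]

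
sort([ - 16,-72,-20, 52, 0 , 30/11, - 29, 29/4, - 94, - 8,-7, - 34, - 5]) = [ - 94,-72, - 34,- 29 , - 20, - 16 ,-8, - 7,-5, 0, 30/11, 29/4,52 ]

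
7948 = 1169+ 6779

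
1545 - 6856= - 5311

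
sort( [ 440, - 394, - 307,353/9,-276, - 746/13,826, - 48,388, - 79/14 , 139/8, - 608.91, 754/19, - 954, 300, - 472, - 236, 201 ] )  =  [ - 954, - 608.91, - 472, - 394 , - 307,  -  276, - 236, - 746/13, - 48, - 79/14,  139/8,353/9, 754/19, 201,  300, 388,440, 826]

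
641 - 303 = 338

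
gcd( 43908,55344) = 12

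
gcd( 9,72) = 9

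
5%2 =1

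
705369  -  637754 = 67615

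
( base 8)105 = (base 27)2f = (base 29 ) 2B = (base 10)69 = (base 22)33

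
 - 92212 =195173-287385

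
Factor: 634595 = 5^1 *13^2 * 751^1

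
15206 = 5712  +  9494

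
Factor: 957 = 3^1*11^1*29^1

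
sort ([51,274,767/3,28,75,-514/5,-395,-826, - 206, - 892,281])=[ - 892, - 826, - 395,-206 ,-514/5,28, 51,75,767/3,274,281]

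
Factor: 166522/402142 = 13^( -1)*139^1*599^1*15467^( - 1) = 83261/201071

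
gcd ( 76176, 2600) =8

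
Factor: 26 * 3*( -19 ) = - 2^1*3^1* 13^1 * 19^1= - 1482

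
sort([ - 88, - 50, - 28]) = [ - 88, - 50, - 28]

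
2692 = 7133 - 4441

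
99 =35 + 64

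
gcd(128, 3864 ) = 8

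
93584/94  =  46792/47  =  995.57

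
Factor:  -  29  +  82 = 53^1 = 53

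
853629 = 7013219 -6159590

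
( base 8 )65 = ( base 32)1l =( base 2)110101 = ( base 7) 104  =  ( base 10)53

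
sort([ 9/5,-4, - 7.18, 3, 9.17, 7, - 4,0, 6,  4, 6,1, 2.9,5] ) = [ - 7.18,-4 , - 4, 0, 1 , 9/5, 2.9,3, 4, 5  ,  6 , 6, 7,  9.17]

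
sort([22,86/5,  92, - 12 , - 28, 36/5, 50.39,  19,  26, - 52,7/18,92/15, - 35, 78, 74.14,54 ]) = [ - 52, - 35,-28, - 12,7/18 , 92/15,  36/5,86/5,19,22,26,50.39,54,  74.14, 78,92 ] 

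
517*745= 385165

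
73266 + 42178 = 115444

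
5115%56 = 19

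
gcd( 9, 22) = 1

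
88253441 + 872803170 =961056611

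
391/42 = 9 + 13/42 = 9.31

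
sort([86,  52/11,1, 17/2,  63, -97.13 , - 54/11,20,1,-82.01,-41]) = [ - 97.13, - 82.01,- 41, - 54/11, 1,1 , 52/11,  17/2, 20, 63, 86 ]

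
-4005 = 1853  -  5858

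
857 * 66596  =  57072772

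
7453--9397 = 16850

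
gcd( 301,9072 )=7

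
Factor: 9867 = 3^1*11^1*13^1*23^1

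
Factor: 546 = 2^1 * 3^1*7^1*13^1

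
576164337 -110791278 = 465373059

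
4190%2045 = 100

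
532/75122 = 266/37561= 0.01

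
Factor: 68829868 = 2^2*17207467^1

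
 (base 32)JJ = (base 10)627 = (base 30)kr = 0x273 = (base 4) 21303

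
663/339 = 221/113=1.96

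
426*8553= 3643578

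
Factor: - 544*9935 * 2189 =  - 11830756960 = -2^5 * 5^1*11^1*17^1*199^1*1987^1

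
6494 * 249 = 1617006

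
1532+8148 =9680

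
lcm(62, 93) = 186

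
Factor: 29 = 29^1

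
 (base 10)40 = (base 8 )50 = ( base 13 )31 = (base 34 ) 16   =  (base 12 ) 34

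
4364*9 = 39276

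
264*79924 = 21099936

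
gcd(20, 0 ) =20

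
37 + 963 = 1000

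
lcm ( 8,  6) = 24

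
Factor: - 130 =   -  2^1 * 5^1 * 13^1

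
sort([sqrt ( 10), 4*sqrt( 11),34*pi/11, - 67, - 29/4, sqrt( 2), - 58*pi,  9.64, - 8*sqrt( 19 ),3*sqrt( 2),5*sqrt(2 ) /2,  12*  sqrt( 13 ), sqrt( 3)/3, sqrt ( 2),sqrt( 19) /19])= [-58 * pi,-67,- 8*sqrt(19), - 29/4,sqrt( 19)/19,sqrt( 3)/3, sqrt(2 ),sqrt(2 ),sqrt( 10), 5*sqrt ( 2)/2, 3*sqrt(2),9.64, 34 * pi/11,4*sqrt ( 11),12*sqrt ( 13)] 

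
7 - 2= 5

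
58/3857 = 2/133 = 0.02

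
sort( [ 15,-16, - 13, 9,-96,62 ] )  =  [ - 96, - 16, - 13, 9, 15, 62 ]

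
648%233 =182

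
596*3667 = 2185532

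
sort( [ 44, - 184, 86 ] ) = [ - 184,44 , 86] 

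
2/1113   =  2/1113 = 0.00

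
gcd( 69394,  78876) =2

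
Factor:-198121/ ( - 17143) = 11^1*79^( - 1 )*83^1 = 913/79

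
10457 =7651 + 2806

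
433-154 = 279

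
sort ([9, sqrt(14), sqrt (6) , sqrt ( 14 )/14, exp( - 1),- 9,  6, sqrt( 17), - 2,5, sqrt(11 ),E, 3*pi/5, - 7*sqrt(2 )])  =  [-7 * sqrt( 2 ), - 9, - 2, sqrt(14)/14 , exp( - 1),  3 *pi/5, sqrt( 6 ) , E, sqrt(11 ), sqrt(14 ), sqrt( 17), 5,6,9] 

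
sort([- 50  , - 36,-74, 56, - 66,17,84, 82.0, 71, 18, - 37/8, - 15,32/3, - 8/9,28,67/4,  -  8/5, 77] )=[ - 74,-66, - 50, - 36 , - 15, - 37/8, - 8/5,  -  8/9, 32/3 , 67/4, 17,18,28, 56, 71, 77, 82.0,84 ]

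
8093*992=8028256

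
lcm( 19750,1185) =59250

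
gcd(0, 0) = 0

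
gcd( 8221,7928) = 1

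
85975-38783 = 47192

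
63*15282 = 962766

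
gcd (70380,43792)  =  1564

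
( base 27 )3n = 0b1101000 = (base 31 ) 3B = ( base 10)104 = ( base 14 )76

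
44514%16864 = 10786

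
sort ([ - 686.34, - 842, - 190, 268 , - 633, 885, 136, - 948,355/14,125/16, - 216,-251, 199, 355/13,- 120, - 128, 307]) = [ - 948, - 842, - 686.34, - 633, - 251,-216 , - 190 , - 128, - 120 , 125/16,355/14,  355/13,136, 199, 268, 307,885 ]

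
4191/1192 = 4191/1192 = 3.52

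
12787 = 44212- 31425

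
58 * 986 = 57188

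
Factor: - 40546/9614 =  - 97/23 = - 23^( - 1)*97^1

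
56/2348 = 14/587 = 0.02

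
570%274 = 22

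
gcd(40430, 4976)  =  622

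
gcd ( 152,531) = 1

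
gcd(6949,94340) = 1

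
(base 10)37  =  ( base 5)122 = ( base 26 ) 1B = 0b100101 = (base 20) 1H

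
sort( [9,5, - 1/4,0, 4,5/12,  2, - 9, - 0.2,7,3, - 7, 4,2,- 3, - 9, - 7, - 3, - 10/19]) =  [ - 9, - 9, - 7, - 7, - 3, - 3, - 10/19 , - 1/4, - 0.2,0,5/12,2,  2, 3,4,4, 5,7,9 ]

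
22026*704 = 15506304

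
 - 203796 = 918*( - 222)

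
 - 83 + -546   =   -629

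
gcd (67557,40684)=7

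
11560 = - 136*(-85)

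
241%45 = 16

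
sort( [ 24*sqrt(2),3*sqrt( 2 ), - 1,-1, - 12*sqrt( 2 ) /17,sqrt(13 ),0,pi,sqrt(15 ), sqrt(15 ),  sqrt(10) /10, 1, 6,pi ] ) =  [ - 1, - 1, - 12*sqrt( 2) /17, 0,sqrt( 10) /10, 1,pi,pi , sqrt(13), sqrt(15), sqrt ( 15),  3*sqrt( 2), 6,24*sqrt(2)]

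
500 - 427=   73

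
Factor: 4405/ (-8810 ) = -2^(-1 ) =-1/2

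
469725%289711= 180014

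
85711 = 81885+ 3826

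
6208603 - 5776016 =432587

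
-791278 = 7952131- 8743409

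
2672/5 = 534+2/5=534.40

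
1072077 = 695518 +376559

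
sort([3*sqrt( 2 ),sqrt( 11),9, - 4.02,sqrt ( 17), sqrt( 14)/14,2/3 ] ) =[-4.02,sqrt ( 14)/14,2/3, sqrt(11),sqrt( 17), 3*sqrt(  2), 9]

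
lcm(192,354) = 11328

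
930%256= 162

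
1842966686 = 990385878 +852580808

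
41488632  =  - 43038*(-964)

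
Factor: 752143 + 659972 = 3^1*5^1*47^1*2003^1 = 1412115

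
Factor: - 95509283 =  - 95509283^1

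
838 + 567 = 1405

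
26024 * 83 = 2159992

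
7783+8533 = 16316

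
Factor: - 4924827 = -3^3*179^1*1019^1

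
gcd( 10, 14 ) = 2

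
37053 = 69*537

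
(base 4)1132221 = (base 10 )6057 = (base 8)13651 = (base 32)5T9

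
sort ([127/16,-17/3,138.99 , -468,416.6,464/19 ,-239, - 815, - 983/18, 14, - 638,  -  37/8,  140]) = [-815,- 638,-468,  -  239, - 983/18, - 17/3, - 37/8, 127/16,14, 464/19,138.99, 140, 416.6]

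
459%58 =53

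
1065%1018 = 47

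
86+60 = 146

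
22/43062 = 11/21531 = 0.00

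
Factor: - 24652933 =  - 4241^1*5813^1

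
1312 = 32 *41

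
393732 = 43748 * 9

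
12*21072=252864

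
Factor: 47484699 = 3^1 * 15828233^1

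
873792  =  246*3552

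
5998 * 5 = 29990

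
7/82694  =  7/82694  =  0.00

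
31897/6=5316 + 1/6 = 5316.17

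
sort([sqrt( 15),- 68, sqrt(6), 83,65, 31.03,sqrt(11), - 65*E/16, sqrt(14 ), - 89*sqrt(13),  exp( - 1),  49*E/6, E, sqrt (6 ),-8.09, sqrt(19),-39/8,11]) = [-89*sqrt ( 13 ), - 68,-65 * E/16, - 8.09,-39/8,exp( - 1),  sqrt(6),sqrt( 6),E,  sqrt(11), sqrt (14),sqrt(15), sqrt(19),  11 , 49* E/6, 31.03, 65, 83]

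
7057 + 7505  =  14562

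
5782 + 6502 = 12284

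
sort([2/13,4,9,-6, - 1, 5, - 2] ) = [  -  6, - 2, - 1, 2/13, 4,5,9 ] 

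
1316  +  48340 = 49656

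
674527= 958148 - 283621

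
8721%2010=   681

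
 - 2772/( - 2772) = 1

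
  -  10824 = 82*(  -  132)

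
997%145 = 127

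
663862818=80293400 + 583569418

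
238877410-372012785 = -133135375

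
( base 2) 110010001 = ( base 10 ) 401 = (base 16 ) 191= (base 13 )24B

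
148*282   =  41736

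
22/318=11/159 = 0.07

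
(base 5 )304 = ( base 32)2f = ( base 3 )2221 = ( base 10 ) 79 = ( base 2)1001111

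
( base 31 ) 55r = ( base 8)11573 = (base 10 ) 4987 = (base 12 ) 2a77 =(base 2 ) 1001101111011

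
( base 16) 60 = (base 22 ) 48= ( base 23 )44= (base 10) 96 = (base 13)75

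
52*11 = 572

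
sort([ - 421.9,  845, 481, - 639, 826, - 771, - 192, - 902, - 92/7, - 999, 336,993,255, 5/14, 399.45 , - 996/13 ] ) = [ -999 , - 902, - 771, - 639, - 421.9, - 192,  -  996/13, - 92/7, 5/14,255,336, 399.45, 481, 826, 845, 993]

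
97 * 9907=960979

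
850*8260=7021000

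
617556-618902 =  - 1346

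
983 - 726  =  257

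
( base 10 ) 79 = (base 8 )117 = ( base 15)54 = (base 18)47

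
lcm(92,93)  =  8556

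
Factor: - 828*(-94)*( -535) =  - 2^3*3^2 * 5^1 * 23^1*47^1*107^1 = - 41640120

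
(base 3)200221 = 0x1FF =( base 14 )287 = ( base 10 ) 511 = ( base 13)304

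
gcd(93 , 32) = 1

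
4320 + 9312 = 13632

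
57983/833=69 + 506/833=69.61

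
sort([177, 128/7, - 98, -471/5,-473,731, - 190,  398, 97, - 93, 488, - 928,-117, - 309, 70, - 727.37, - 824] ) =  [-928, - 824, - 727.37, - 473,-309, - 190,- 117,- 98,-471/5, - 93, 128/7,  70, 97,177,398, 488,  731 ]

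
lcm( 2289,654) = 4578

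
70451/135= 521 + 116/135 = 521.86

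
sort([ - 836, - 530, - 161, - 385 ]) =[-836,- 530 , - 385, - 161]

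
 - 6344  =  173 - 6517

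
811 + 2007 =2818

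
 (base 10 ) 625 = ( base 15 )2ba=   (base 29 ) lg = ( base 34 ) ID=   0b1001110001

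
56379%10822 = 2269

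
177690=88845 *2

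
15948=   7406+8542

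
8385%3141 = 2103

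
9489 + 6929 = 16418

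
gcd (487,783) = 1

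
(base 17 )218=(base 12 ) 423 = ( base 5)4403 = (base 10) 603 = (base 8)1133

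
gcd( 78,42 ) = 6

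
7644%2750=2144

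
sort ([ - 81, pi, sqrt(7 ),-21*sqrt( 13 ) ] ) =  [ - 81, - 21*sqrt( 13), sqrt(7), pi]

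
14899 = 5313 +9586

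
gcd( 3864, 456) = 24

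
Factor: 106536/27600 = 193/50 = 2^( - 1)*5^( - 2 )*193^1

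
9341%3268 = 2805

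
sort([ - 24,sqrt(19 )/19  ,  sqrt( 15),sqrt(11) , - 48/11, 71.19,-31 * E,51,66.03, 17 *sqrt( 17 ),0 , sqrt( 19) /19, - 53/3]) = [ - 31*E, - 24 ,-53/3 ,  -  48/11, 0 , sqrt( 19 )/19,sqrt( 19)/19,sqrt(11),  sqrt( 15) , 51, 66.03, 17 * sqrt(17) , 71.19]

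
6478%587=21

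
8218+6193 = 14411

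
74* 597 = 44178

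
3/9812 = 3/9812 = 0.00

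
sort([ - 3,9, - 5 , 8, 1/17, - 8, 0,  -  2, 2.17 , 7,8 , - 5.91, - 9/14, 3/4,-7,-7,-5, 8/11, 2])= [ - 8,-7, - 7,-5.91, - 5, - 5, - 3, - 2,- 9/14, 0,1/17,8/11 , 3/4, 2,2.17, 7,8, 8,  9 ]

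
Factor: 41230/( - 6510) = - 3^( - 1 )*19^1 = - 19/3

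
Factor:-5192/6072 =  - 3^( - 1)*23^(-1 )*59^1 = -59/69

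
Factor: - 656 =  - 2^4*41^1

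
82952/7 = 11850 + 2/7 = 11850.29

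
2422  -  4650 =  - 2228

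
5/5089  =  5/5089=   0.00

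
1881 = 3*627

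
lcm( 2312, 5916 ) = 201144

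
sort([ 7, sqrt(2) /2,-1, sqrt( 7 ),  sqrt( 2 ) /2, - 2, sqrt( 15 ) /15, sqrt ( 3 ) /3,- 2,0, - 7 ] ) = [- 7, - 2,-2, - 1,0,sqrt (15)/15,sqrt( 3) /3 , sqrt( 2 ) /2,  sqrt( 2 ) /2,sqrt( 7 ),7 ] 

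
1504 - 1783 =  - 279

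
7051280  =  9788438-2737158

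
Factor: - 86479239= - 3^1*7^1  *  11^1 * 113^1 * 3313^1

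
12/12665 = 12/12665=0.00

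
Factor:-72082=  -2^1* 23^1 * 1567^1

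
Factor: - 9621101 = - 7^2*41^1*4789^1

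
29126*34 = 990284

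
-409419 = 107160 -516579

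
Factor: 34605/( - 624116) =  - 2^(-2)  *  3^2 * 5^1*37^(-1 ) * 769^1*4217^(-1 ) 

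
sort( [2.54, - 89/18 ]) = [ - 89/18,2.54]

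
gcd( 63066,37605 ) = 69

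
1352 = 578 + 774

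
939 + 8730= 9669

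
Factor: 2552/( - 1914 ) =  - 2^2 * 3^(-1 ) = -4/3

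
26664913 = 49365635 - 22700722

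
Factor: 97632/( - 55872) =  - 339/194 = - 2^( - 1 )*3^1*97^( - 1 )*113^1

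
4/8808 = 1/2202 = 0.00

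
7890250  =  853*9250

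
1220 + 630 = 1850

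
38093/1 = 38093 = 38093.00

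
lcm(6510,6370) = 592410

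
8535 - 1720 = 6815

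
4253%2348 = 1905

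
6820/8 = 852 + 1/2  =  852.50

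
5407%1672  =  391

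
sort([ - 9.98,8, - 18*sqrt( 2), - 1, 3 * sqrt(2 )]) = [ - 18*sqrt(2), - 9.98, - 1,3*sqrt(2),8 ] 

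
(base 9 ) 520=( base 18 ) 159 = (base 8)647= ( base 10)423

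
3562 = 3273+289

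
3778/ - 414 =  - 1889/207 = - 9.13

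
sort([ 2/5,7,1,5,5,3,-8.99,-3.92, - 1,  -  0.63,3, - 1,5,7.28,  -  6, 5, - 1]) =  [ - 8.99, - 6,-3.92 , - 1,  -  1,-1 , - 0.63,2/5,1, 3, 3,5,5, 5,5,7, 7.28 ]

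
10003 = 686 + 9317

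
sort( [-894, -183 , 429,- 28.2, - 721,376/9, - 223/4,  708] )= [ - 894 , - 721, - 183, - 223/4, - 28.2, 376/9 , 429, 708] 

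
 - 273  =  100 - 373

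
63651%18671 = 7638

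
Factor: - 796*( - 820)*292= 190594240 = 2^6*5^1*41^1 * 73^1 * 199^1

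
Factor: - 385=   -  5^1  *  7^1*11^1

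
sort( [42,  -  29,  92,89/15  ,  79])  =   [-29,89/15 , 42 , 79,92]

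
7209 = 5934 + 1275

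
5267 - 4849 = 418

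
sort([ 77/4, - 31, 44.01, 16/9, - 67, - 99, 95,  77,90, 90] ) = [ - 99,- 67, - 31,  16/9, 77/4, 44.01 , 77, 90, 90 , 95 ] 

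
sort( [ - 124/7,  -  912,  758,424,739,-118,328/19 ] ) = [-912, - 118,- 124/7, 328/19, 424, 739,758] 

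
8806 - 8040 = 766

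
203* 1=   203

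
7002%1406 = 1378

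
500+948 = 1448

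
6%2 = 0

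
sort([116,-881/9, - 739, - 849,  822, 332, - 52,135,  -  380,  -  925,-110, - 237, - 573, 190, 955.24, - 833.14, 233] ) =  [-925, - 849, - 833.14,  -  739, - 573, - 380,-237, - 110, -881/9,-52, 116,  135,  190,233, 332  ,  822, 955.24]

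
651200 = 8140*80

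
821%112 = 37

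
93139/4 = 23284  +  3/4  =  23284.75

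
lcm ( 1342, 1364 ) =83204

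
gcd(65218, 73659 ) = 1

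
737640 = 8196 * 90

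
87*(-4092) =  - 356004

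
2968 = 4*742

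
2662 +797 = 3459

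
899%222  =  11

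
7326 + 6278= 13604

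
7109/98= 72 + 53/98 = 72.54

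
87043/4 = 21760 + 3/4=21760.75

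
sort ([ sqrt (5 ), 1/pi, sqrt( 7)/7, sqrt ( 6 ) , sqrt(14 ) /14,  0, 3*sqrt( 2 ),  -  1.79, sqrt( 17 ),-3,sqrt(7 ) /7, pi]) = [ - 3,-1.79 , 0,sqrt(14 )/14,1/pi,sqrt ( 7)/7, sqrt( 7 ) /7, sqrt(5), sqrt(6 ), pi,  sqrt ( 17),3*sqrt ( 2)] 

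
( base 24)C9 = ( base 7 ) 603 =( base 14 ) 173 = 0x129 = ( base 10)297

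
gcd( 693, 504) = 63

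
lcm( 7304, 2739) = 21912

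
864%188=112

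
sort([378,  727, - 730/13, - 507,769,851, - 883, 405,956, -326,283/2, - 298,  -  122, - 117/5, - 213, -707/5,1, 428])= [ - 883, - 507,- 326, - 298, - 213,-707/5,-122,  -  730/13, - 117/5,1, 283/2, 378,405, 428, 727,769,851, 956]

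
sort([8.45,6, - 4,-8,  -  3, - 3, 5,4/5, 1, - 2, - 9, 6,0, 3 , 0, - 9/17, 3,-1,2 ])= [ - 9,  -  8,-4,- 3, - 3, - 2 ,-1, - 9/17, 0, 0, 4/5, 1, 2, 3, 3,5,6, 6,8.45]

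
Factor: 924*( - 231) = - 213444 = - 2^2*3^2 * 7^2*11^2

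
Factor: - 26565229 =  - 83^1*320063^1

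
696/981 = 232/327 =0.71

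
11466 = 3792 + 7674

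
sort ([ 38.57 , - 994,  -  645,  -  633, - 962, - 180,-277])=[ - 994, - 962, - 645,-633, - 277, - 180, 38.57]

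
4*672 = 2688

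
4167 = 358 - -3809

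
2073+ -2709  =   - 636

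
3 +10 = 13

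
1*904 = 904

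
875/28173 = 875/28173 = 0.03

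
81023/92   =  880 + 63/92 = 880.68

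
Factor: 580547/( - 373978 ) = - 593/382 = -  2^( - 1)*191^ ( - 1) * 593^1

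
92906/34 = 2732+9/17 = 2732.53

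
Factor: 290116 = 2^2*29^1*41^1*61^1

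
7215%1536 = 1071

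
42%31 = 11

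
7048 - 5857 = 1191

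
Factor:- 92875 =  - 5^3*743^1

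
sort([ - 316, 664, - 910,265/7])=[  -  910, - 316,265/7, 664]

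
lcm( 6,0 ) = 0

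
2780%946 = 888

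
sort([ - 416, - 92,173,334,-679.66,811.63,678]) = [ - 679.66, - 416, - 92, 173,334,678, 811.63] 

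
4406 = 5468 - 1062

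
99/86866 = 99/86866  =  0.00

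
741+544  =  1285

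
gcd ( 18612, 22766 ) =2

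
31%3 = 1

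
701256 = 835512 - 134256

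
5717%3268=2449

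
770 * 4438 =3417260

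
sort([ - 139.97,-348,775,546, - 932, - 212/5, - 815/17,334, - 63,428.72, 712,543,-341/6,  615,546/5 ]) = [- 932,  -  348,-139.97, - 63 ,  -  341/6, - 815/17, - 212/5,546/5, 334,428.72 , 543,546, 615,712,775 ] 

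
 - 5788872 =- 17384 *333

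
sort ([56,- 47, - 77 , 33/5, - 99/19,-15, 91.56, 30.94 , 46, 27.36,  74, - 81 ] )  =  [ - 81,- 77, - 47,- 15, - 99/19,  33/5, 27.36,30.94, 46, 56,74,91.56] 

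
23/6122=23/6122 = 0.00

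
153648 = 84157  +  69491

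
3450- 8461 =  - 5011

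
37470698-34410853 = 3059845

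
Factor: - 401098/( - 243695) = 502/305 =2^1*5^( - 1 )  *  61^( - 1 ) * 251^1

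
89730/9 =9970 =9970.00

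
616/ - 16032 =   -  1 + 1927/2004 = - 0.04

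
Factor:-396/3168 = - 1/8 = - 2^ (  -  3 ) 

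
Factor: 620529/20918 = 2^(-1)*3^1*7^1*13^1*2273^1*10459^ (-1)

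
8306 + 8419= 16725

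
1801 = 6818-5017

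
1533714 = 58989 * 26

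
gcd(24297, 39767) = 91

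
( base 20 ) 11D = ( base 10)433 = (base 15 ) 1dd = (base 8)661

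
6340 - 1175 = 5165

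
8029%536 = 525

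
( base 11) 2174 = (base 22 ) 5K4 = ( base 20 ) 734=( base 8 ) 5460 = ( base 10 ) 2864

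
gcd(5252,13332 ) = 404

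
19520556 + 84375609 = 103896165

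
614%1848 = 614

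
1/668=1/668 = 0.00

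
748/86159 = 748/86159 = 0.01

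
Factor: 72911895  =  3^1*5^1*7^1*17^1*40847^1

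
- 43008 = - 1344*32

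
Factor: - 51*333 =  - 16983 = - 3^3*17^1*37^1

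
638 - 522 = 116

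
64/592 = 4/37 = 0.11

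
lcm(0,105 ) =0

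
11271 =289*39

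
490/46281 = 490/46281 =0.01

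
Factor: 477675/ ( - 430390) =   -  2^( - 1)*3^2*5^1*11^1*223^( - 1) = - 495/446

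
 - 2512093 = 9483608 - 11995701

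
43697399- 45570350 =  - 1872951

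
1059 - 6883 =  - 5824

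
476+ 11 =487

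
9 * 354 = 3186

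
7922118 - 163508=7758610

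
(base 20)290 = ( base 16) 3d4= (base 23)1JE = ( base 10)980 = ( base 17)36B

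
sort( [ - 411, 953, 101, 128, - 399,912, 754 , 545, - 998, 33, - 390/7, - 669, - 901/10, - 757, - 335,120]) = [ - 998, - 757 , - 669,  -  411, - 399,- 335, - 901/10, - 390/7, 33,101,120, 128, 545,754, 912, 953]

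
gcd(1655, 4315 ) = 5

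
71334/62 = 1150  +  17/31 = 1150.55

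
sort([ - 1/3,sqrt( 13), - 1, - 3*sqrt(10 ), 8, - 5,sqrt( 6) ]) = [ - 3*sqrt( 10), - 5,- 1, - 1/3 , sqrt(6), sqrt(13), 8]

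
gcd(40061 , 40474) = 413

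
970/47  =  970/47 = 20.64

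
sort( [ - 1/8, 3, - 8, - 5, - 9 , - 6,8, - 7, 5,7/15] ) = [-9, - 8, - 7, - 6, - 5, -1/8, 7/15, 3,5, 8]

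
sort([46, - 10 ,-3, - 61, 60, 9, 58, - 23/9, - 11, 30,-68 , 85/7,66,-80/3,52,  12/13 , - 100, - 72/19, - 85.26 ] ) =[ - 100, - 85.26, - 68, - 61 , - 80/3,  -  11, - 10 ,-72/19, - 3, - 23/9,12/13, 9,85/7,30,46, 52, 58, 60, 66]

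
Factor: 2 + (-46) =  - 2^2* 11^1=- 44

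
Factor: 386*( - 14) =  - 2^2 * 7^1*193^1=-5404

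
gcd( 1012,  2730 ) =2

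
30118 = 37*814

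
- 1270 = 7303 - 8573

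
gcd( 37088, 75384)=8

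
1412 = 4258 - 2846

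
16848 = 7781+9067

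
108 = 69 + 39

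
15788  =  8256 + 7532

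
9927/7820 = 9927/7820= 1.27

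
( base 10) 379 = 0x17b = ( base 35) at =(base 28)DF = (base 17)155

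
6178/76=81  +  11/38 = 81.29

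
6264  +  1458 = 7722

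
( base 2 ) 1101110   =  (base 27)42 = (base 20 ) 5A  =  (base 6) 302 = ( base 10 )110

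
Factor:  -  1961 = - 37^1* 53^1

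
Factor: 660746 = 2^1*37^1* 8929^1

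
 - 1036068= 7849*(-132 ) 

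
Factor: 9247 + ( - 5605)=2^1*3^1*607^1  =  3642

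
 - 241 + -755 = -996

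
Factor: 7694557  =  13^1*17^1*37^1 * 941^1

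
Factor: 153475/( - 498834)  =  -21925/71262=-  2^ (-1)*3^( - 2 ) * 5^2 *37^( - 1) * 107^ ( - 1 )*877^1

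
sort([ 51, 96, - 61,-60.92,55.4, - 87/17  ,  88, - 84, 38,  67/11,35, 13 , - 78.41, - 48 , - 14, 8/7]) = [-84, - 78.41,- 61, -60.92, - 48,- 14,  -  87/17, 8/7, 67/11,  13, 35, 38, 51, 55.4 , 88, 96 ]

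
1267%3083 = 1267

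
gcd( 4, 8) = 4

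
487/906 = 487/906 = 0.54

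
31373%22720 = 8653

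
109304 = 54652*2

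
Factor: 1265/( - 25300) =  - 2^ ( - 2)*5^( - 1) = - 1/20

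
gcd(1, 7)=1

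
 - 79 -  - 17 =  - 62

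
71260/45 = 1583+5/9= 1583.56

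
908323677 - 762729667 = 145594010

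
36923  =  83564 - 46641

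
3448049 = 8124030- 4675981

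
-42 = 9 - 51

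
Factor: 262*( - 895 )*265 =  - 2^1*5^2*53^1*131^1 * 179^1 = - 62139850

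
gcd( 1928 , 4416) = 8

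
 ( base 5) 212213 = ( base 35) 5U8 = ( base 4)1300033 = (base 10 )7183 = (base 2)1110000001111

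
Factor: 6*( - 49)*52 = -15288 = - 2^3* 3^1 * 7^2 * 13^1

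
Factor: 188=2^2*47^1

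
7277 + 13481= 20758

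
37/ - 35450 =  - 37/35450 = -0.00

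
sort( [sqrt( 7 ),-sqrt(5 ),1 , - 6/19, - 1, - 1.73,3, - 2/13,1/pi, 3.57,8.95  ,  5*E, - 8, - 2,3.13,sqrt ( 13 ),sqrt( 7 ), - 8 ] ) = [- 8, -8, -sqrt( 5 ),-2, - 1.73,  -  1,  -  6/19,- 2/13, 1/pi,1, sqrt( 7),sqrt( 7 ),3,3.13,3.57,sqrt( 13 ), 8.95 , 5*E] 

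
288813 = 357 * 809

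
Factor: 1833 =3^1*13^1*47^1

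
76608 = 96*798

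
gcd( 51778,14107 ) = 1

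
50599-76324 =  - 25725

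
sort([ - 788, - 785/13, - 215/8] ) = [ - 788, - 785/13, - 215/8 ]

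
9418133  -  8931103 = 487030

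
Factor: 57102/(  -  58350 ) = -5^( - 2)*31^1* 307^1*389^(-1) = -  9517/9725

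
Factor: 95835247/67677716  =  2^(-2)*41^( - 1 )*73^ (-1)*5653^( - 1)*95835247^1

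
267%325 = 267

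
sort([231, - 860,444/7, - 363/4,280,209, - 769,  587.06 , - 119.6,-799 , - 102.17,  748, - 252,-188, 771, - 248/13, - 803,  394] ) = [ - 860, - 803, - 799,-769, - 252,-188, - 119.6, - 102.17, - 363/4,  -  248/13,444/7,209,231, 280,394, 587.06,748,  771] 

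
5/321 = 5/321 = 0.02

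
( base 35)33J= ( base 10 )3799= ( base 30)46j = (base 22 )7IF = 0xED7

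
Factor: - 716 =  - 2^2*179^1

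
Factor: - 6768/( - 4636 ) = 1692/1159 = 2^2*3^2 * 19^( - 1)*47^1 * 61^( - 1 ) 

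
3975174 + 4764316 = 8739490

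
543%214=115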